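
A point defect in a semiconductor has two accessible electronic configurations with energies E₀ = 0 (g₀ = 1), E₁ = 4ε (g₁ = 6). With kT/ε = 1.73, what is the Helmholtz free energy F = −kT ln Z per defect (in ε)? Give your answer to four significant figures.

Eᵢ/kT = 0, 2.31214.
Z = Σ gᵢe^(−Eᵢ/kT) = 1·e^(−0) + 6·e^(−2.31214) = 1.00000 + 0.594294 = 1.59429.
F = −kT ln Z = −1.73 × ln(1.59429) = −1.73 × 0.466428 = -0.8069 ε.

-0.8069 ε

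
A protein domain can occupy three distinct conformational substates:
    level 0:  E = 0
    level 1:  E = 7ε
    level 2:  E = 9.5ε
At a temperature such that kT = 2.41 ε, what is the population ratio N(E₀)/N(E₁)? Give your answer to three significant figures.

n₀/n₁ = exp[−(E₀−E₁)/kT] = exp(−(-7ε)/(2.41ε)) = exp(2.9046) = 18.3.

18.3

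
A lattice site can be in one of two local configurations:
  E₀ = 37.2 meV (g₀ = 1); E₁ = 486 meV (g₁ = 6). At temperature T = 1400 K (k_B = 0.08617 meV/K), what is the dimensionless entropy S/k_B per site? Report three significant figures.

k_BT = 0.08617 × 1400 K = 120.64 meV.
Eᵢ/kT = 0.30836, 4.0285.
Z = Σ gᵢe^(−Eᵢ/kT) = 1·e^(−0.30836) + 6·e^(−4.0285) = 0.73465 + 0.10681 = 0.84146.
⟨E⟩ = Σ EᵢPᵢ = 94.168 meV.
S/k_B = ln Z + ⟨E⟩/kT = ln(0.84146) + 94.168/120.64 = -0.17262 + 0.78057 = 0.608.

0.608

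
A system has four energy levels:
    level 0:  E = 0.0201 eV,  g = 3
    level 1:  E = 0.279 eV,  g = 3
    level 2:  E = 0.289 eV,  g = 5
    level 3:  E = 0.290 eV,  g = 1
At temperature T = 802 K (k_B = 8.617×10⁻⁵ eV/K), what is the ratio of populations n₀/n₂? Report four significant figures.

29.38

k_BT = 8.617×10⁻⁵ × 802 K = 0.0691083 eV.
n₀/n₂ = (g₀/g₂) exp[−(E₀−E₂)/kT] = (3/5) × exp(−(-0.2689 eV)/(0.0691083 eV)) = (3/5) × exp(3.89099) = 29.38.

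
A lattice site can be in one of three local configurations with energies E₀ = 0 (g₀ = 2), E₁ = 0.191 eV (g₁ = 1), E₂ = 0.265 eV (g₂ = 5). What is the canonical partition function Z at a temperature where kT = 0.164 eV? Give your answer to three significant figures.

Z = 3.31

Eᵢ/kT = 0, 1.1646, 1.6159.
Z = Σ gᵢe^(−Eᵢ/kT) = 2·e^(−0) + 1·e^(−1.1646) + 5·e^(−1.6159) = 2.0000 + 0.31205 + 0.99356 = 3.3056.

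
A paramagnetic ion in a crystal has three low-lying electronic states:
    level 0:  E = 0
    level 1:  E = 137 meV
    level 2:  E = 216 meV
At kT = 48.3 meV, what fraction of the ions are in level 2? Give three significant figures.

0.0107

Eᵢ/kT = 0, 2.8364, 4.4720.
Z = Σ e^(−Eᵢ/kT) = e^(−0) + e^(−2.8364) + e^(−4.4720) = 1.0000 + 0.058636 + 0.011424 = 1.0701.
P₂ = e^(−E₂/kT) / Z = 0.011424/1.0701 = 0.0107.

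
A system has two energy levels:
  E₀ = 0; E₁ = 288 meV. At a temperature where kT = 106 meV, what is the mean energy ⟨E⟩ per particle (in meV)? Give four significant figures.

Eᵢ/kT = 0, 2.71698.
Z = Σ e^(−Eᵢ/kT) = e^(−0) + e^(−2.71698) = 1.00000 + 0.0660740 = 1.06607.
⟨E⟩ = Σ Eᵢ e^(−Eᵢ/kT) / Z = (0·1.00000 + 288·0.0660740) / 1.06607 = 17.85 meV.

17.85 meV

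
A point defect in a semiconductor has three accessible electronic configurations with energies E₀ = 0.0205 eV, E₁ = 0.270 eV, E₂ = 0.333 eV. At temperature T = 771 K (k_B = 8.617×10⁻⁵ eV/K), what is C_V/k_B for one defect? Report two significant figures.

k_BT = 8.617×10⁻⁵ × 771 K = 0.06644 eV.
Eᵢ/kT = 0.3085, 4.064, 5.012.
Z = Σ e^(−Eᵢ/kT) = e^(−0.3085) + e^(−4.064) + e^(−5.012) = 0.7345 + 0.01718 + 0.006658 = 0.7583.
⟨E⟩ = 0.02890 eV, ⟨E²⟩ = 0.003032 eV².
C_V/k_B = (⟨E²⟩ − ⟨E⟩²)/(kT)² = (0.003032 − 0.0008352)/0.004414 = 0.50.

0.50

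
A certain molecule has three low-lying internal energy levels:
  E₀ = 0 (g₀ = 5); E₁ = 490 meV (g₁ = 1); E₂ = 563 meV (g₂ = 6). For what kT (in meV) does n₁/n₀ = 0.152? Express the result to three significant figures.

1790 meV

n₁/n₀ = (g₁/g₀) exp[−(E₁−E₀)/kT] = 0.152.
⇒ (E₁−E₀)/kT = ln((1/5)/0.152) = ln(1.3158) = 0.27444.
kT = 490 meV / 0.27444 = 1790 meV.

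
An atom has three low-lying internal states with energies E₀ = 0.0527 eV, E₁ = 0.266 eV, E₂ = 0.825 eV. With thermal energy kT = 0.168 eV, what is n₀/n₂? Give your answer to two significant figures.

n₀/n₂ = exp[−(E₀−E₂)/kT] = exp(−(-0.7723 eV)/(0.168 eV)) = exp(4.597) = 99.

99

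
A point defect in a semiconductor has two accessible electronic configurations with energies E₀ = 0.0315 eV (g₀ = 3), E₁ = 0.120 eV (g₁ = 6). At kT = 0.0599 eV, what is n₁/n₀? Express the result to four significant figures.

0.4564

n₁/n₀ = (g₁/g₀) exp[−(E₁−E₀)/kT] = (6/3) × exp(−(0.0885 eV)/(0.0599 eV)) = (6/3) × exp(-1.47746) = 0.4564.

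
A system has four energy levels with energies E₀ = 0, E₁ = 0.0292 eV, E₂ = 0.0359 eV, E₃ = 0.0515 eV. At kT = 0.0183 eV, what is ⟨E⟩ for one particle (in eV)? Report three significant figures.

0.0100 eV

Eᵢ/kT = 0, 1.5956, 1.9617, 2.8142.
Z = Σ e^(−Eᵢ/kT) = e^(−0) + e^(−1.5956) + e^(−1.9617) + e^(−2.8142) = 1.0000 + 0.20279 + 0.14062 + 0.059953 = 1.4034.
⟨E⟩ = Σ Eᵢ e^(−Eᵢ/kT) / Z = (0·1.0000 + 0.0292·0.20279 + 0.0359·0.14062 + 0.0515·0.059953) / 1.4034 = 0.0100 eV.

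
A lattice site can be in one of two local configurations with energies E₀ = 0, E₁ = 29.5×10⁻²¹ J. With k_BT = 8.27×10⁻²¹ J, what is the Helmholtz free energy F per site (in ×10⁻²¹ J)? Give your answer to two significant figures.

Eᵢ/kT = 0, 3.567.
Z = Σ e^(−Eᵢ/kT) = e^(−0) + e^(−3.567) = 1.000 + 0.02824 = 1.028.
F = −kT ln Z = −8.27 × ln(1.028) = −8.27 × 0.02762 = -0.23 ×10⁻²¹ J.

-0.23 ×10⁻²¹ J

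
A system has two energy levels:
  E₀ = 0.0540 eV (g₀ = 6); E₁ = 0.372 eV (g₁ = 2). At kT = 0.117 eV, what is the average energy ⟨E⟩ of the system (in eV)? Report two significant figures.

0.061 eV

Eᵢ/kT = 0.4615, 3.179.
Z = Σ gᵢe^(−Eᵢ/kT) = 6·e^(−0.4615) + 2·e^(−3.179) = 3.782 + 0.08325 = 3.865.
⟨E⟩ = Σ Eᵢ gᵢe^(−Eᵢ/kT) / Z = (0.0540·3.782 + 0.372·0.08325) / 3.865 = 0.061 eV.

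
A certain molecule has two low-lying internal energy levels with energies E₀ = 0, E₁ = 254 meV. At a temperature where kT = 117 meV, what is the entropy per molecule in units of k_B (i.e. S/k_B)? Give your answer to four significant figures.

Eᵢ/kT = 0, 2.17094.
Z = Σ e^(−Eᵢ/kT) = e^(−0) + e^(−2.17094) = 1.00000 + 0.114070 = 1.11407.
⟨E⟩ = Σ EᵢPᵢ = 26.0071 meV.
S/k_B = ln Z + ⟨E⟩/kT = ln(1.11407) + 26.0071/117 = 0.108020 + 0.222283 = 0.3303.

0.3303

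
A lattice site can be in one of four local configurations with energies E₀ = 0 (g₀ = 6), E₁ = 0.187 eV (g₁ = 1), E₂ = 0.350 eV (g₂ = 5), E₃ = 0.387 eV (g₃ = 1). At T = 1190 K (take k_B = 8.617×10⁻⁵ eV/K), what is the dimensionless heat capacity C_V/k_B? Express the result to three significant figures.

0.416

k_BT = 8.617×10⁻⁵ × 1190 K = 0.10254 eV.
Eᵢ/kT = 0, 1.8237, 3.4133, 3.7741.
Z = Σ gᵢe^(−Eᵢ/kT) = 6·e^(−0) + 1·e^(−1.8237) + 5·e^(−3.4133) + 1·e^(−3.7741) = 6.0000 + 0.16143 + 0.16466 + 0.022958 = 6.3490.
⟨E⟩ = 0.015231 eV, ⟨E²⟩ = 0.0046077 eV².
C_V/k_B = (⟨E²⟩ − ⟨E⟩²)/(kT)² = (0.0046077 − 0.00023198)/0.010514 = 0.416.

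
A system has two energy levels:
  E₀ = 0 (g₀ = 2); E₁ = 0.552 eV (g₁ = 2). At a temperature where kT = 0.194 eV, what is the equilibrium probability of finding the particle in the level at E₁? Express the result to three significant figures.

0.0549

Eᵢ/kT = 0, 2.8454.
Z = Σ gᵢe^(−Eᵢ/kT) = 2·e^(−0) + 2·e^(−2.8454) = 2.0000 + 0.11622 = 2.1162.
P₁ = g₁ e^(−E₁/kT) / Z = 0.11622/2.1162 = 0.0549.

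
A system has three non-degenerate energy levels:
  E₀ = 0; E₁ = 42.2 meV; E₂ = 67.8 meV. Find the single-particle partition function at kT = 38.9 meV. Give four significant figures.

Eᵢ/kT = 0, 1.08483, 1.74293.
Z = Σ e^(−Eᵢ/kT) = e^(−0) + e^(−1.08483) + e^(−1.74293) = 1.00000 + 0.337959 + 0.175007 = 1.51297.

Z = 1.513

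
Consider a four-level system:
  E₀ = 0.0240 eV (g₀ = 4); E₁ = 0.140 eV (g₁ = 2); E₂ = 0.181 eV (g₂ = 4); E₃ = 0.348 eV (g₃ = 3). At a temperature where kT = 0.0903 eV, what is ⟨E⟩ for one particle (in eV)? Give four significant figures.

0.06173 eV

Eᵢ/kT = 0.265781, 1.55039, 2.00443, 3.85382.
Z = Σ gᵢe^(−Eᵢ/kT) = 4·e^(−0.265781) + 2·e^(−1.55039) + 4·e^(−2.00443) + 3·e^(−3.85382) = 3.06643 + 0.424330 + 0.538948 + 0.0635958 = 4.09330.
⟨E⟩ = Σ Eᵢ gᵢe^(−Eᵢ/kT) / Z = (0.0240·3.06643 + 0.140·0.424330 + 0.181·0.538948 + 0.348·0.0635958) / 4.09330 = 0.06173 eV.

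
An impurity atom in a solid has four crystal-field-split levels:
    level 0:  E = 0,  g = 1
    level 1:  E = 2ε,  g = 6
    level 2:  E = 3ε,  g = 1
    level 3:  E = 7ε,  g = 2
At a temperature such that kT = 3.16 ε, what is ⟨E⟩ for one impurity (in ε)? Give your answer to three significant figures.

1.89 ε

Eᵢ/kT = 0, 0.63291, 0.94937, 2.2152.
Z = Σ gᵢe^(−Eᵢ/kT) = 1·e^(−0) + 6·e^(−0.63291) + 1·e^(−0.94937) + 2·e^(−2.2152) = 1.0000 + 3.1863 + 0.38698 + 0.21826 = 4.7915.
⟨E⟩ = Σ Eᵢ gᵢe^(−Eᵢ/kT) / Z = (0·1.0000 + 2·3.1863 + 3·0.38698 + 7·0.21826) / 4.7915 = 1.89 ε.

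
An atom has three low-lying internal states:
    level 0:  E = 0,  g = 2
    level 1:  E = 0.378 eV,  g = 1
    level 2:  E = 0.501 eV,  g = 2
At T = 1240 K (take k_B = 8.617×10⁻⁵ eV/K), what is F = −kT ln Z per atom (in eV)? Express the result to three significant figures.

k_BT = 8.617×10⁻⁵ × 1240 K = 0.10685 eV.
Eᵢ/kT = 0, 3.5377, 4.6888.
Z = Σ gᵢe^(−Eᵢ/kT) = 2·e^(−0) + 1·e^(−3.5377) + 2·e^(−4.6888) = 2.0000 + 0.029080 + 0.018395 = 2.0475.
F = −kT ln Z = −0.10685 × ln(2.0475) = −0.10685 × 0.71662 = -0.0766 eV.

-0.0766 eV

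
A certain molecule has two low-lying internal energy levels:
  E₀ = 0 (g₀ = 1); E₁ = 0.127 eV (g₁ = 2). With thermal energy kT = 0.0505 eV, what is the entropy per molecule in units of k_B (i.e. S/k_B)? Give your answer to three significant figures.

Eᵢ/kT = 0, 2.5149.
Z = Σ gᵢe^(−Eᵢ/kT) = 1·e^(−0) + 2·e^(−2.5149) = 1.0000 + 0.16174 = 1.1617.
⟨E⟩ = Σ EᵢPᵢ = 0.017682 eV.
S/k_B = ln Z + ⟨E⟩/kT = ln(1.1617) + 0.017682/0.0505 = 0.14988 + 0.35014 = 0.500.

0.500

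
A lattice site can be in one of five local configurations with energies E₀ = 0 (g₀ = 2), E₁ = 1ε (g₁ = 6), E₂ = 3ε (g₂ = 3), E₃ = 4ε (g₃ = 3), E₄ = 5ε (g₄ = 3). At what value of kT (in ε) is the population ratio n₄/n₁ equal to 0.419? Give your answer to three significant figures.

22.6 ε

n₄/n₁ = (g₄/g₁) exp[−(E₄−E₁)/kT] = 0.419.
⇒ (E₄−E₁)/kT = ln((3/6)/0.419) = ln(1.1933) = 0.17672.
kT = 4ε / 0.17672 = 22.6 ε.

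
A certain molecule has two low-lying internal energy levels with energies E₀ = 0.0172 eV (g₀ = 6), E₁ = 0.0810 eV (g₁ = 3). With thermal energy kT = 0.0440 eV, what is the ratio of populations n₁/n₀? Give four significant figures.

n₁/n₀ = (g₁/g₀) exp[−(E₁−E₀)/kT] = (3/6) × exp(−(0.0638 eV)/(0.0440 eV)) = (3/6) × exp(-1.45000) = 0.1173.

0.1173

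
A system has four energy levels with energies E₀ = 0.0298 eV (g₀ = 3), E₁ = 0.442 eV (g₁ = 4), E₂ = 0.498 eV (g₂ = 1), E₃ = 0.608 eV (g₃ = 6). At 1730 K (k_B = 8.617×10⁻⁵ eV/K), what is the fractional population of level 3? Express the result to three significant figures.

k_BT = 8.617×10⁻⁵ × 1730 K = 0.14907 eV.
Eᵢ/kT = 0.19991, 2.9650, 3.3407, 4.0786.
Z = Σ gᵢe^(−Eᵢ/kT) = 3·e^(−0.19991) + 4·e^(−2.9650) + 1·e^(−3.3407) + 6·e^(−4.0786) = 2.4564 + 0.20624 + 0.035412 + 0.10159 = 2.7996.
P₃ = g₃ e^(−E₃/kT) / Z = 0.10159/2.7996 = 0.0363.

0.0363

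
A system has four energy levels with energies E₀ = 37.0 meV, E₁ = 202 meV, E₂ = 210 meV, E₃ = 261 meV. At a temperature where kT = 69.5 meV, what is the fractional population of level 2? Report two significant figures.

0.068

Eᵢ/kT = 0.5324, 2.906, 3.022, 3.755.
Z = Σ e^(−Eᵢ/kT) = e^(−0.5324) + e^(−2.906) + e^(−3.022) + e^(−3.755) = 0.5872 + 0.05469 + 0.04870 + 0.02340 = 0.7140.
P₂ = e^(−E₂/kT) / Z = 0.04870/0.7140 = 0.068.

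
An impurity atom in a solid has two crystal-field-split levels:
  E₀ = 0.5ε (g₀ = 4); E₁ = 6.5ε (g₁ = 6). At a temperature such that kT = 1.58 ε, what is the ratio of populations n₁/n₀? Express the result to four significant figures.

n₁/n₀ = (g₁/g₀) exp[−(E₁−E₀)/kT] = (6/4) × exp(−(6.0ε)/(1.58ε)) = (6/4) × exp(-3.79747) = 0.03364.

0.03364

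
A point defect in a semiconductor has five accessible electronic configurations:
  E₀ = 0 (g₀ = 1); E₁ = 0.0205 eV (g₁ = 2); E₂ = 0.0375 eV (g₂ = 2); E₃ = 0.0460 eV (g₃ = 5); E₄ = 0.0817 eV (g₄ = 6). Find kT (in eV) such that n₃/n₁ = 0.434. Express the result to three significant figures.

0.0146 eV

n₃/n₁ = (g₃/g₁) exp[−(E₃−E₁)/kT] = 0.434.
⇒ (E₃−E₁)/kT = ln((5/2)/0.434) = ln(5.7604) = 1.7510.
kT = 0.0255 eV / 1.7510 = 0.0146 eV.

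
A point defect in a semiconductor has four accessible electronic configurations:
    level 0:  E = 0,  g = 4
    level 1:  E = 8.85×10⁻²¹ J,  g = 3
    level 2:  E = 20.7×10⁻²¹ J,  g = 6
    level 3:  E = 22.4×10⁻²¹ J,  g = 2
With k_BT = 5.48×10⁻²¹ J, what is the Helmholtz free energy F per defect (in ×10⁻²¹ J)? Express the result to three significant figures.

Eᵢ/kT = 0, 1.6150, 3.7774, 4.0876.
Z = Σ gᵢe^(−Eᵢ/kT) = 4·e^(−0) + 3·e^(−1.6150) + 6·e^(−3.7774) + 2·e^(−4.0876) = 4.0000 + 0.59667 + 0.13729 + 0.033559 = 4.7675.
F = −kT ln Z = −5.48 × ln(4.7675) = −5.48 × 1.5618 = -8.56 ×10⁻²¹ J.

-8.56 ×10⁻²¹ J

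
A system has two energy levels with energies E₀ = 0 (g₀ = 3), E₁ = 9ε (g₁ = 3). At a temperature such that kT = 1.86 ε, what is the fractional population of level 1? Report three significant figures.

Eᵢ/kT = 0, 4.8387.
Z = Σ gᵢe^(−Eᵢ/kT) = 3·e^(−0) + 3·e^(−4.8387) = 3.0000 + 0.023752 = 3.0238.
P₁ = g₁ e^(−E₁/kT) / Z = 0.023752/3.0238 = 0.00786.

0.00786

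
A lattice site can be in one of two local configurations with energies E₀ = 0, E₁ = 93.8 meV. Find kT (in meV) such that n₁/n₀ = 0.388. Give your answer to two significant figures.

99 meV

n₁/n₀ = exp[−(E₁−E₀)/kT] = 0.388.
⇒ (E₁−E₀)/kT = ln(1/0.388) = ln(2.577) = 0.9466.
kT = 93.8 meV / 0.9466 = 99 meV.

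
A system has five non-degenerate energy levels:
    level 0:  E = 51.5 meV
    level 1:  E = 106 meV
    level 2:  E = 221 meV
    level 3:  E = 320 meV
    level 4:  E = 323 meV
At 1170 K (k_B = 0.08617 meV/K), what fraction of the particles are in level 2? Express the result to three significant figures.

0.0977

k_BT = 0.08617 × 1170 K = 100.82 meV.
Eᵢ/kT = 0.51081, 1.0514, 2.1920, 3.1740, 3.2037.
Z = Σ e^(−Eᵢ/kT) = e^(−0.51081) + e^(−1.0514) + e^(−2.1920) + e^(−3.1740) + e^(−3.2037) = 0.60001 + 0.34945 + 0.11169 + 0.041836 + 0.040612 = 1.1436.
P₂ = e^(−E₂/kT) / Z = 0.11169/1.1436 = 0.0977.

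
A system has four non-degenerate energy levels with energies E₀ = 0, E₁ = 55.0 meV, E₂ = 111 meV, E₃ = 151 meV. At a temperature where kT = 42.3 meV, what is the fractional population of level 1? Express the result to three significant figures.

Eᵢ/kT = 0, 1.3002, 2.6241, 3.5697.
Z = Σ e^(−Eᵢ/kT) = e^(−0) + e^(−1.3002) + e^(−2.6241) + e^(−3.5697) = 1.0000 + 0.27248 + 0.072505 + 0.028164 = 1.3731.
P₁ = e^(−E₁/kT) / Z = 0.27248/1.3731 = 0.198.

0.198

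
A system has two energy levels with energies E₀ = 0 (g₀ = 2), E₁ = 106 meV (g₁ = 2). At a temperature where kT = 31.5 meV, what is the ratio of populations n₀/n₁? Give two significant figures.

n₀/n₁ = (g₀/g₁) exp[−(E₀−E₁)/kT] = (2/2) × exp(−(-106 meV)/(31.5 meV)) = (2/2) × exp(3.365) = 29.

29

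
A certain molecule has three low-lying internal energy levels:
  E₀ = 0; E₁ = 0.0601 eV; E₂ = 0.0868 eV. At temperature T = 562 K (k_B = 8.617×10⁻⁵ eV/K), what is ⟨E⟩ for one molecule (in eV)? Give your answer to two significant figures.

0.022 eV

k_BT = 8.617×10⁻⁵ × 562 K = 0.04843 eV.
Eᵢ/kT = 0, 1.241, 1.792.
Z = Σ e^(−Eᵢ/kT) = e^(−0) + e^(−1.241) + e^(−1.792) = 1.000 + 0.2891 + 0.1666 = 1.456.
⟨E⟩ = Σ Eᵢ e^(−Eᵢ/kT) / Z = (0·1.000 + 0.0601·0.2891 + 0.0868·0.1666) / 1.456 = 0.022 eV.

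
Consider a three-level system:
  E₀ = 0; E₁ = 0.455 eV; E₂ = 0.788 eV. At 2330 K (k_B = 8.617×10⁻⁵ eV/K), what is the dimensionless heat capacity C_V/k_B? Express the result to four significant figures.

0.6674

k_BT = 8.617×10⁻⁵ × 2330 K = 0.200776 eV.
Eᵢ/kT = 0, 2.26621, 3.92477.
Z = Σ e^(−Eᵢ/kT) = e^(−0) + e^(−2.26621) + e^(−3.92477) = 1.00000 + 0.103704 + 0.0197467 = 1.12345.
⟨E⟩ = 0.0558509 eV, ⟨E²⟩ = 0.0300244 eV².
C_V/k_B = (⟨E²⟩ − ⟨E⟩²)/(kT)² = (0.0300244 − 0.00311932)/0.0403110 = 0.6674.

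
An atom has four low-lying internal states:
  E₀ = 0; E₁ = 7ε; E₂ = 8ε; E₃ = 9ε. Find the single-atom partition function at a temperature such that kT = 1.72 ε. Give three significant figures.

Z = 1.03

Eᵢ/kT = 0, 4.0698, 4.6512, 5.2326.
Z = Σ e^(−Eᵢ/kT) = e^(−0) + e^(−4.0698) + e^(−4.6512) + e^(−5.2326) = 1.0000 + 0.017081 + 0.0095501 + 0.0053396 = 1.0320.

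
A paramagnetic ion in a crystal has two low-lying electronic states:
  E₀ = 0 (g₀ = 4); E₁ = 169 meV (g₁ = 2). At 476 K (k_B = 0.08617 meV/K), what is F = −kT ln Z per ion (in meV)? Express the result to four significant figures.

k_BT = 0.08617 × 476 K = 41.0169 meV.
Eᵢ/kT = 0, 4.12025.
Z = Σ gᵢe^(−Eᵢ/kT) = 4·e^(−0) + 2·e^(−4.12025) = 4.00000 + 0.0324809 = 4.03248.
F = −kT ln Z = −41.0169 × ln(4.03248) = −41.0169 × 1.39438 = -57.19 meV.

-57.19 meV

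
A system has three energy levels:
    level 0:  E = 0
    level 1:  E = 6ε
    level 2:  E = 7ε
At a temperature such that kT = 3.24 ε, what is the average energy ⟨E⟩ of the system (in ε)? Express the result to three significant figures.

Eᵢ/kT = 0, 1.8519, 2.1605.
Z = Σ e^(−Eᵢ/kT) = e^(−0) + e^(−1.8519) + e^(−2.1605) = 1.0000 + 0.15694 + 0.11527 = 1.2722.
⟨E⟩ = Σ Eᵢ e^(−Eᵢ/kT) / Z = (0·1.0000 + 6·0.15694 + 7·0.11527) / 1.2722 = 1.37 ε.

1.37 ε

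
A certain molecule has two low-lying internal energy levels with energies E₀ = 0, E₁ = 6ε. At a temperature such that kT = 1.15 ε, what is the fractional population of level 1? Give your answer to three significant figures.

0.00539

Eᵢ/kT = 0, 5.2174.
Z = Σ e^(−Eᵢ/kT) = e^(−0) + e^(−5.2174) = 1.0000 + 0.0054214 = 1.0054.
P₁ = e^(−E₁/kT) / Z = 0.0054214/1.0054 = 0.00539.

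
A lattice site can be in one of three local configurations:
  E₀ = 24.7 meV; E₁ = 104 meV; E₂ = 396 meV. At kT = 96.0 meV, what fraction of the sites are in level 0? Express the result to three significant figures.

0.686

Eᵢ/kT = 0.25729, 1.0833, 4.1250.
Z = Σ e^(−Eᵢ/kT) = e^(−0.25729) + e^(−1.0833) + e^(−4.1250) = 0.77314 + 0.33848 + 0.016163 = 1.1278.
P₀ = e^(−E₀/kT) / Z = 0.77314/1.1278 = 0.686.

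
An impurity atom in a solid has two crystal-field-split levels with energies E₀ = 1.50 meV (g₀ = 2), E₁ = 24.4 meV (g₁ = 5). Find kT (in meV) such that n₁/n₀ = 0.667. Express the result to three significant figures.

n₁/n₀ = (g₁/g₀) exp[−(E₁−E₀)/kT] = 0.667.
⇒ (E₁−E₀)/kT = ln((5/2)/0.667) = ln(3.7481) = 1.3212.
kT = 22.90 meV / 1.3212 = 17.3 meV.

17.3 meV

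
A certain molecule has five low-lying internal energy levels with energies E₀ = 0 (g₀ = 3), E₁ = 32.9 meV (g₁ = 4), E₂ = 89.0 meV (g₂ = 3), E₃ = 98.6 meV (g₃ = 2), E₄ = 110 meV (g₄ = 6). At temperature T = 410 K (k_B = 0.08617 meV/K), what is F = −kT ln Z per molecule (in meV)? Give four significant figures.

-58.30 meV

k_BT = 0.08617 × 410 K = 35.3297 meV.
Eᵢ/kT = 0, 0.931228, 2.51913, 2.79085, 3.11353.
Z = Σ gᵢe^(−Eᵢ/kT) = 3·e^(−0) + 4·e^(−0.931228) + 3·e^(−2.51913) + 2·e^(−2.79085) + 6·e^(−3.11353) = 3.00000 + 1.57628 + 0.241589 + 0.122738 + 0.266663 = 5.20727.
F = −kT ln Z = −35.3297 × ln(5.20727) = −35.3297 × 1.65006 = -58.30 meV.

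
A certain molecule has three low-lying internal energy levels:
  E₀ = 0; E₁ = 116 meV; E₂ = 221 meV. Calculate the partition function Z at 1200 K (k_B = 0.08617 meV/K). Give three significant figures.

k_BT = 0.08617 × 1200 K = 103.40 meV.
Eᵢ/kT = 0, 1.1219, 2.1373.
Z = Σ e^(−Eᵢ/kT) = e^(−0) + e^(−1.1219) + e^(−2.1373) = 1.0000 + 0.32566 + 0.11797 = 1.4436.

Z = 1.44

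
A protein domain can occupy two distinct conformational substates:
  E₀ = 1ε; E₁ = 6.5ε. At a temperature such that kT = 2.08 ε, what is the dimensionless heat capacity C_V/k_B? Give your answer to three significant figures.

Eᵢ/kT = 0.48077, 3.1250.
Z = Σ e^(−Eᵢ/kT) = e^(−0.48077) + e^(−3.1250) = 0.61831 + 0.043937 = 0.66225.
⟨E⟩ = 1.3649 ε, ⟨E²⟩ = 3.7367 ε².
C_V/k_B = (⟨E²⟩ − ⟨E⟩²)/(kT)² = (3.7367 − 1.8630)/4.3264 = 0.433.

0.433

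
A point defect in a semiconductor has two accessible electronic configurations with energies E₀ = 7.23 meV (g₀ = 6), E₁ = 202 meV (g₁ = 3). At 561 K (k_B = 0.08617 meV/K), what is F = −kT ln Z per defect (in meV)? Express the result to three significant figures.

-79.8 meV

k_BT = 0.08617 × 561 K = 48.341 meV.
Eᵢ/kT = 0.14956, 4.1786.
Z = Σ gᵢe^(−Eᵢ/kT) = 6·e^(−0.14956) + 3·e^(−4.1786) = 5.1665 + 0.045960 = 5.2125.
F = −kT ln Z = −48.341 × ln(5.2125) = −48.341 × 1.6511 = -79.8 meV.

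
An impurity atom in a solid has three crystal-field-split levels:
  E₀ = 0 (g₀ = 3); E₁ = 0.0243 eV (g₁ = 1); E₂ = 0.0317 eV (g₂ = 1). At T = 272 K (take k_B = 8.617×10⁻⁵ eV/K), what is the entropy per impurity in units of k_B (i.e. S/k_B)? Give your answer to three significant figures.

k_BT = 8.617×10⁻⁵ × 272 K = 0.023438 eV.
Eᵢ/kT = 0, 1.0368, 1.3525.
Z = Σ gᵢe^(−Eᵢ/kT) = 3·e^(−0) + 1·e^(−1.0368) + 1·e^(−1.3525) = 3.0000 + 0.35459 + 0.25859 = 3.6132.
⟨E⟩ = Σ EᵢPᵢ = 0.0046534 eV.
S/k_B = ln Z + ⟨E⟩/kT = ln(3.6132) + 0.0046534/0.023438 = 1.2846 + 0.19854 = 1.48.

1.48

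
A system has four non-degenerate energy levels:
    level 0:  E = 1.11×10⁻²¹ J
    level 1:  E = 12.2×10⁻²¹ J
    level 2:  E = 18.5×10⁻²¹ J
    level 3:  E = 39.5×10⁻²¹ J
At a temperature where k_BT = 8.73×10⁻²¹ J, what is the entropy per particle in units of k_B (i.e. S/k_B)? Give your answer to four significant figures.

Eᵢ/kT = 0.127148, 1.39748, 2.11913, 4.52463.
Z = Σ e^(−Eᵢ/kT) = e^(−0.127148) + e^(−1.39748) + e^(−2.11913) + e^(−4.52463) = 0.880603 + 0.247219 + 0.120136 + 0.0108387 = 1.25880.
⟨E⟩ = Σ EᵢPᵢ = 5.27819 ×10⁻²¹ J.
S/k_B = ln Z + ⟨E⟩/kT = ln(1.25880) + 5.27819/8.73 = 0.230159 + 0.604604 = 0.8348.

0.8348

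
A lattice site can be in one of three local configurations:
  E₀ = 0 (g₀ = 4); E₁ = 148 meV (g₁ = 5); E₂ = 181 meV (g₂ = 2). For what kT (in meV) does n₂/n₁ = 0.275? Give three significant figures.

n₂/n₁ = (g₂/g₁) exp[−(E₂−E₁)/kT] = 0.275.
⇒ (E₂−E₁)/kT = ln((2/5)/0.275) = ln(1.4545) = 0.37466.
kT = 33 meV / 0.37466 = 88.1 meV.

88.1 meV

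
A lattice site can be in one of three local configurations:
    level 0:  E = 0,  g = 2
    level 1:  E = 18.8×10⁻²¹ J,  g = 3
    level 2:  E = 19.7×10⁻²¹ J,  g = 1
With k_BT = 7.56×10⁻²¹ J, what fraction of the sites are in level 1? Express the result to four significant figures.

0.1074

Eᵢ/kT = 0, 2.48677, 2.60582.
Z = Σ gᵢe^(−Eᵢ/kT) = 2·e^(−0) + 3·e^(−2.48677) + 1·e^(−2.60582) = 2.00000 + 0.249535 + 0.0738426 = 2.32338.
P₁ = g₁ e^(−E₁/kT) / Z = 0.249535/2.32338 = 0.1074.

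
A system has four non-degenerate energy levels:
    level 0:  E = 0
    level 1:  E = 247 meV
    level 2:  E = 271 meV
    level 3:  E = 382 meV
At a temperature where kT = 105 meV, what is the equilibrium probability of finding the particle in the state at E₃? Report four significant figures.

Eᵢ/kT = 0, 2.35238, 2.58095, 3.63810.
Z = Σ e^(−Eᵢ/kT) = e^(−0) + e^(−2.35238) + e^(−2.58095) + e^(−3.63810) = 1.00000 + 0.0951425 + 0.0757021 + 0.0263023 = 1.19715.
P₃ = e^(−E₃/kT) / Z = 0.0263023/1.19715 = 0.02197.

0.02197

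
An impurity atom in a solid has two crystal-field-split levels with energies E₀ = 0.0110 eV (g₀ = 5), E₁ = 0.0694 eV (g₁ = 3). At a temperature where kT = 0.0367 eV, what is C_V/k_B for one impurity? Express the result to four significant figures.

0.2457

Eᵢ/kT = 0.299728, 1.89101.
Z = Σ gᵢe^(−Eᵢ/kT) = 5·e^(−0.299728) + 3·e^(−1.89101) = 3.70510 + 0.452758 = 4.15786.
⟨E⟩ = 0.0173593 eV, ⟨E²⟩ = 0.000632287 eV².
C_V/k_B = (⟨E²⟩ − ⟨E⟩²)/(kT)² = (0.000632287 − 0.000301345)/0.00134689 = 0.2457.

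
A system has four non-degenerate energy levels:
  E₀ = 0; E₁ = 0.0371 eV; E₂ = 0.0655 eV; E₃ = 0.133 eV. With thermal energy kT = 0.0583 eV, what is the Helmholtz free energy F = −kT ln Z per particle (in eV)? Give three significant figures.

Eᵢ/kT = 0, 0.63636, 1.1235, 2.2813.
Z = Σ e^(−Eᵢ/kT) = e^(−0) + e^(−0.63636) + e^(−1.1235) + e^(−2.2813) = 1.0000 + 0.52922 + 0.32514 + 0.10215 = 1.9565.
F = −kT ln Z = −0.0583 × ln(1.9565) = −0.0583 × 0.67116 = -0.0391 eV.

-0.0391 eV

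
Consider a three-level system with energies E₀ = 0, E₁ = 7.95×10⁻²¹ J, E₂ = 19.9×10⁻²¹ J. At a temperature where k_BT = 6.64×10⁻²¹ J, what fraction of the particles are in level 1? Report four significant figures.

Eᵢ/kT = 0, 1.19729, 2.99699.
Z = Σ e^(−Eᵢ/kT) = e^(−0) + e^(−1.19729) + e^(−2.99699) = 1.00000 + 0.302012 + 0.0499372 = 1.35195.
P₁ = e^(−E₁/kT) / Z = 0.302012/1.35195 = 0.2234.

0.2234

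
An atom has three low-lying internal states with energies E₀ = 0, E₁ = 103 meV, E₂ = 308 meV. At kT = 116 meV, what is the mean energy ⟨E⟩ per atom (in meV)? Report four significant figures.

43.21 meV

Eᵢ/kT = 0, 0.887931, 2.65517.
Z = Σ e^(−Eᵢ/kT) = e^(−0) + e^(−0.887931) + e^(−2.65517) = 1.00000 + 0.411506 + 0.0702869 = 1.48179.
⟨E⟩ = Σ Eᵢ e^(−Eᵢ/kT) / Z = (0·1.00000 + 103·0.411506 + 308·0.0702869) / 1.48179 = 43.21 meV.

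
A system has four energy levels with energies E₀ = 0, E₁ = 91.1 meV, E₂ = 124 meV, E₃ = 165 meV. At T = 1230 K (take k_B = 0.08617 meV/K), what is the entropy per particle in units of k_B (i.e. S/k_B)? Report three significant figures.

1.21

k_BT = 0.08617 × 1230 K = 105.99 meV.
Eᵢ/kT = 0, 0.85952, 1.1699, 1.5568.
Z = Σ e^(−Eᵢ/kT) = e^(−0) + e^(−0.85952) + e^(−1.1699) + e^(−1.5568) = 1.0000 + 0.42337 + 0.31040 + 0.21081 = 1.9446.
⟨E⟩ = Σ EᵢPᵢ = 57.514 meV.
S/k_B = ln Z + ⟨E⟩/kT = ln(1.9446) + 57.514/105.99 = 0.66506 + 0.54264 = 1.21.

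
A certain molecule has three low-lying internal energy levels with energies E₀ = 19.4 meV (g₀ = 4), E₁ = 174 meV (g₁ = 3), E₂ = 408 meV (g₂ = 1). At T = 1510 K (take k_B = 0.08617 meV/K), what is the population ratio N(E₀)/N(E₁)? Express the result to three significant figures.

k_BT = 0.08617 × 1510 K = 130.12 meV.
n₀/n₁ = (g₀/g₁) exp[−(E₀−E₁)/kT] = (4/3) × exp(−(-154.6 meV)/(130.12 meV)) = (4/3) × exp(1.1881) = 4.37.

4.37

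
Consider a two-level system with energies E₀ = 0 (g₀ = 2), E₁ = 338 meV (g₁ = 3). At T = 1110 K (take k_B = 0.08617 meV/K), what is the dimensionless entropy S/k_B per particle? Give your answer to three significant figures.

k_BT = 0.08617 × 1110 K = 95.649 meV.
Eᵢ/kT = 0, 3.5338.
Z = Σ gᵢe^(−Eᵢ/kT) = 2·e^(−0) + 3·e^(−3.5338) = 2.0000 + 0.087581 = 2.0876.
⟨E⟩ = Σ EᵢPᵢ = 14.180 meV.
S/k_B = ln Z + ⟨E⟩/kT = ln(2.0876) + 14.180/95.649 = 0.73602 + 0.14825 = 0.884.

0.884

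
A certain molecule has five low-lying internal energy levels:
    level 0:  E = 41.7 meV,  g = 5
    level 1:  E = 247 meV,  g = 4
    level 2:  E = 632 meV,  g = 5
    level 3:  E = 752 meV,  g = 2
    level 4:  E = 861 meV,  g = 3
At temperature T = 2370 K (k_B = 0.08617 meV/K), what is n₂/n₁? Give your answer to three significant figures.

k_BT = 0.08617 × 2370 K = 204.22 meV.
n₂/n₁ = (g₂/g₁) exp[−(E₂−E₁)/kT] = (5/4) × exp(−(385 meV)/(204.22 meV)) = (5/4) × exp(-1.8852) = 0.190.

0.190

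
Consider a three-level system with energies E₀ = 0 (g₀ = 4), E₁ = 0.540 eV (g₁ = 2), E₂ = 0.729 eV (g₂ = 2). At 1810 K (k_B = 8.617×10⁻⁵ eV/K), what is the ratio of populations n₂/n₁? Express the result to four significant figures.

0.2977

k_BT = 8.617×10⁻⁵ × 1810 K = 0.155968 eV.
n₂/n₁ = (g₂/g₁) exp[−(E₂−E₁)/kT] = (2/2) × exp(−(0.189 eV)/(0.155968 eV)) = (2/2) × exp(-1.21179) = 0.2977.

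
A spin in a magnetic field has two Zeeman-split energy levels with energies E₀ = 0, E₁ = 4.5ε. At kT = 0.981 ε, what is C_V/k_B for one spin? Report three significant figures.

Eᵢ/kT = 0, 4.5872.
Z = Σ e^(−Eᵢ/kT) = e^(−0) + e^(−4.5872) = 1.0000 + 0.010181 = 1.0102.
⟨E⟩ = 0.045352 ε, ⟨E²⟩ = 0.20408 ε².
C_V/k_B = (⟨E²⟩ − ⟨E⟩²)/(kT)² = (0.20408 − 0.0020568)/0.96236 = 0.210.

0.210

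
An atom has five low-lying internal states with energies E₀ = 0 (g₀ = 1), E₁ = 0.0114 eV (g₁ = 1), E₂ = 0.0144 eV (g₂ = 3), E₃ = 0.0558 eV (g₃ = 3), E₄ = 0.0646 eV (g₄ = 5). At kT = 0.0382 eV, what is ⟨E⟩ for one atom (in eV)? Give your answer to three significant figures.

0.0252 eV

Eᵢ/kT = 0, 0.29843, 0.37696, 1.4607, 1.6911.
Z = Σ gᵢe^(−Eᵢ/kT) = 1·e^(−0) + 1·e^(−0.29843) + 3·e^(−0.37696) + 3·e^(−1.4607) + 5·e^(−1.6911) = 1.0000 + 0.74198 + 2.0578 + 0.69622 + 0.92158 = 5.4176.
⟨E⟩ = Σ Eᵢ gᵢe^(−Eᵢ/kT) / Z = (0·1.0000 + 0.0114·0.74198 + 0.0144·2.0578 + 0.0558·0.69622 + 0.0646·0.92158) / 5.4176 = 0.0252 eV.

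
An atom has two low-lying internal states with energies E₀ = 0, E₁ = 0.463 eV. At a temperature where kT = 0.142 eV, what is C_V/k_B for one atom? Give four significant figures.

Eᵢ/kT = 0, 3.26056.
Z = Σ e^(−Eᵢ/kT) = e^(−0) + e^(−3.26056) = 1.00000 + 0.0383669 = 1.03837.
⟨E⟩ = 0.0171075 eV, ⟨E²⟩ = 0.00792075 eV².
C_V/k_B = (⟨E²⟩ − ⟨E⟩²)/(kT)² = (0.00792075 − 0.000292667)/0.0201640 = 0.3783.

0.3783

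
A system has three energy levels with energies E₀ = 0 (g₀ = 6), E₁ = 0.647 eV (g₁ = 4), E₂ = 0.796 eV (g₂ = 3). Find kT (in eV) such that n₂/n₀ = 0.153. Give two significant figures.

0.67 eV

n₂/n₀ = (g₂/g₀) exp[−(E₂−E₀)/kT] = 0.153.
⇒ (E₂−E₀)/kT = ln((3/6)/0.153) = ln(3.268) = 1.184.
kT = 0.796 eV / 1.184 = 0.67 eV.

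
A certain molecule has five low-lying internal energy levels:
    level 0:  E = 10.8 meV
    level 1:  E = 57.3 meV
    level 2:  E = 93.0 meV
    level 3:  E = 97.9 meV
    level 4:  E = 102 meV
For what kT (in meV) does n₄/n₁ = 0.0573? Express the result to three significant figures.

15.6 meV

n₄/n₁ = exp[−(E₄−E₁)/kT] = 0.0573.
⇒ (E₄−E₁)/kT = ln(1/0.0573) = ln(17.452) = 2.8595.
kT = 44.7 meV / 2.8595 = 15.6 meV.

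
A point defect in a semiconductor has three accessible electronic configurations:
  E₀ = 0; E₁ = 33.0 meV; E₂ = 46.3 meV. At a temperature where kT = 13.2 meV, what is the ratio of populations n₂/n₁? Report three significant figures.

n₂/n₁ = exp[−(E₂−E₁)/kT] = exp(−(13.3 meV)/(13.2 meV)) = exp(-1.0076) = 0.365.

0.365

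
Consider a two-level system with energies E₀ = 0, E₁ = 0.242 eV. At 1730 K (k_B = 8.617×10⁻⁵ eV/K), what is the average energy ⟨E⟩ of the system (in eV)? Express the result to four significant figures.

0.03987 eV

k_BT = 8.617×10⁻⁵ × 1730 K = 0.149074 eV.
Eᵢ/kT = 0, 1.62335.
Z = Σ e^(−Eᵢ/kT) = e^(−0) + e^(−1.62335) = 1.00000 + 0.197237 = 1.19724.
⟨E⟩ = Σ Eᵢ e^(−Eᵢ/kT) / Z = (0·1.00000 + 0.242·0.197237) / 1.19724 = 0.03987 eV.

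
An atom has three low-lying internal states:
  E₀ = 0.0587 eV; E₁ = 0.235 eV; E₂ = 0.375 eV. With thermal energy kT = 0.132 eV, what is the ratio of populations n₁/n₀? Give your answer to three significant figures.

0.263

n₁/n₀ = exp[−(E₁−E₀)/kT] = exp(−(0.1763 eV)/(0.132 eV)) = exp(-1.3356) = 0.263.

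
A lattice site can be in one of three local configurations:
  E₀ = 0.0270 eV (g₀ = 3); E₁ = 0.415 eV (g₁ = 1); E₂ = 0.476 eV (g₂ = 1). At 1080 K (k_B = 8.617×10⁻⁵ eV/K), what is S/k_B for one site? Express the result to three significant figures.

k_BT = 8.617×10⁻⁵ × 1080 K = 0.093064 eV.
Eᵢ/kT = 0.29012, 4.4593, 5.1148.
Z = Σ gᵢe^(−Eᵢ/kT) = 3·e^(−0.29012) + 1·e^(−4.4593) + 1·e^(−5.1148) = 2.2445 + 0.011570 + 0.0060072 = 2.2621.
⟨E⟩ = Σ EᵢPᵢ = 0.030177 eV.
S/k_B = ln Z + ⟨E⟩/kT = ln(2.2621) + 0.030177/0.093064 = 0.81629 + 0.32426 = 1.14.

1.14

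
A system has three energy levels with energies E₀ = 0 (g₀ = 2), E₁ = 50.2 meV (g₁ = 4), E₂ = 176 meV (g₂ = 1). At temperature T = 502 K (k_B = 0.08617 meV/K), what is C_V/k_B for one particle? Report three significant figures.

k_BT = 0.08617 × 502 K = 43.257 meV.
Eᵢ/kT = 0, 1.1605, 4.0687.
Z = Σ gᵢe^(−Eᵢ/kT) = 2·e^(−0) + 4·e^(−1.1605) + 1·e^(−4.0687) = 2.0000 + 1.2533 + 0.017100 = 3.2704.
⟨E⟩ = 20.158 meV, ⟨E²⟩ = 1127.7 meV².
C_V/k_B = (⟨E²⟩ − ⟨E⟩²)/(kT)² = (1127.7 − 406.34)/1871.2 = 0.386.

0.386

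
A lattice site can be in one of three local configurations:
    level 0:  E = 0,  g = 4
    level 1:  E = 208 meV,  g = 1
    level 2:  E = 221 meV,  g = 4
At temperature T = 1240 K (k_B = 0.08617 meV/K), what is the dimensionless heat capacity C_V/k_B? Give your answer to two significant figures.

k_BT = 0.08617 × 1240 K = 106.9 meV.
Eᵢ/kT = 0, 1.946, 2.067.
Z = Σ gᵢe^(−Eᵢ/kT) = 4·e^(−0) + 1·e^(−1.946) + 4·e^(−2.067) = 4.000 + 0.1428 + 0.5063 = 4.649.
⟨E⟩ = 30.46 meV, ⟨E²⟩ = 6648 meV².
C_V/k_B = (⟨E²⟩ − ⟨E⟩²)/(kT)² = (6648 − 927.8)/11430 = 0.50.

0.50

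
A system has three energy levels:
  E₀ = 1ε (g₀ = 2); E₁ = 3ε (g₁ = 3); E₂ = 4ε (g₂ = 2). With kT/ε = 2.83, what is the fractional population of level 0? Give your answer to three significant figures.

Eᵢ/kT = 0.35336, 1.0601, 1.4134.
Z = Σ gᵢe^(−Eᵢ/kT) = 2·e^(−0.35336) + 3·e^(−1.0601) + 2·e^(−1.4134) = 1.4046 + 1.0393 + 0.48663 = 2.9305.
P₀ = g₀ e^(−E₀/kT) / Z = 1.4046/2.9305 = 0.479.

0.479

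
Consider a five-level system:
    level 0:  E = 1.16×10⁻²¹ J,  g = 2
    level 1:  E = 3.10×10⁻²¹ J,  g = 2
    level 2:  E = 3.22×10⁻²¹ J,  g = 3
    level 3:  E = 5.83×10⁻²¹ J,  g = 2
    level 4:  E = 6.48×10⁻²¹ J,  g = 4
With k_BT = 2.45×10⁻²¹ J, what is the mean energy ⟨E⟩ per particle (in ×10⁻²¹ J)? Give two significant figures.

Eᵢ/kT = 0.4735, 1.265, 1.314, 2.380, 2.645.
Z = Σ gᵢe^(−Eᵢ/kT) = 2·e^(−0.4735) + 2·e^(−1.265) + 3·e^(−1.314) + 2·e^(−2.380) + 4·e^(−2.645) = 1.246 + 0.5645 + 0.8062 + 0.1851 + 0.2840 = 3.086.
⟨E⟩ = Σ Eᵢ gᵢe^(−Eᵢ/kT) / Z = (1.16·1.246 + 3.10·0.5645 + 3.22·0.8062 + 5.83·0.1851 + 6.48·0.2840) / 3.086 = 2.8 ×10⁻²¹ J.

2.8 ×10⁻²¹ J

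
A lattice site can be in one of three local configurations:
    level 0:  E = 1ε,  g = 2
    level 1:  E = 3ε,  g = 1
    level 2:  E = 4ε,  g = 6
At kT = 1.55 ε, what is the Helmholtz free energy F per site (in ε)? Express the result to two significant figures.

Eᵢ/kT = 0.6452, 1.935, 2.581.
Z = Σ gᵢe^(−Eᵢ/kT) = 2·e^(−0.6452) + 1·e^(−1.935) + 6·e^(−2.581) = 1.049 + 0.1444 + 0.4542 = 1.648.
F = −kT ln Z = −1.55 × ln(1.648) = −1.55 × 0.4996 = -0.77 ε.

-0.77 ε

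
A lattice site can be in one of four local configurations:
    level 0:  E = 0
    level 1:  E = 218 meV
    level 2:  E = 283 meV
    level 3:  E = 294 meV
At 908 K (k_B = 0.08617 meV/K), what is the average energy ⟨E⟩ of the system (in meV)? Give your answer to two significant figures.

k_BT = 0.08617 × 908 K = 78.24 meV.
Eᵢ/kT = 0, 2.786, 3.617, 3.758.
Z = Σ e^(−Eᵢ/kT) = e^(−0) + e^(−2.786) + e^(−3.617) + e^(−3.758) = 1.000 + 0.06167 + 0.02686 + 0.02333 = 1.112.
⟨E⟩ = Σ Eᵢ e^(−Eᵢ/kT) / Z = (0·1.000 + 218·0.06167 + 283·0.02686 + 294·0.02333) / 1.112 = 25 meV.

25 meV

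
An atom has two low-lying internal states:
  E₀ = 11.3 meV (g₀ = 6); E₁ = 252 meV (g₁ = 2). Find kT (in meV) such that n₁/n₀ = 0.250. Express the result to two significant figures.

n₁/n₀ = (g₁/g₀) exp[−(E₁−E₀)/kT] = 0.250.
⇒ (E₁−E₀)/kT = ln((2/6)/0.250) = ln(1.333) = 0.2874.
kT = 240.7 meV / 0.2874 = 840 meV.

840 meV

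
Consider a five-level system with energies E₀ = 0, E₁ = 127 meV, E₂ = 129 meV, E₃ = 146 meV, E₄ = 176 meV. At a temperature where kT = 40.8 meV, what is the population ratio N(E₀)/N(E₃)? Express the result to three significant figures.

35.8

n₀/n₃ = exp[−(E₀−E₃)/kT] = exp(−(-146 meV)/(40.8 meV)) = exp(3.5784) = 35.8.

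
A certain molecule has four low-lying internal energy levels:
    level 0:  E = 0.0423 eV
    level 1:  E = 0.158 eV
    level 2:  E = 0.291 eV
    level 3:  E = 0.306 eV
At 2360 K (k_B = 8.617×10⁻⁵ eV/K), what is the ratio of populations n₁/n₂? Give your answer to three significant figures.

1.92

k_BT = 8.617×10⁻⁵ × 2360 K = 0.20336 eV.
n₁/n₂ = exp[−(E₁−E₂)/kT] = exp(−(-0.133 eV)/(0.20336 eV)) = exp(0.65401) = 1.92.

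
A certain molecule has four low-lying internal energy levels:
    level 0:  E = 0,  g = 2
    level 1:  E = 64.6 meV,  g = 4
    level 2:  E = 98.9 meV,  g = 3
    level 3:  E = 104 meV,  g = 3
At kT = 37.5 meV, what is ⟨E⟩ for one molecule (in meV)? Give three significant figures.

27.9 meV

Eᵢ/kT = 0, 1.7227, 2.6373, 2.7733.
Z = Σ gᵢe^(−Eᵢ/kT) = 2·e^(−0) + 4·e^(−1.7227) + 3·e^(−2.6373) + 3·e^(−2.7733) = 2.0000 + 0.71433 + 0.21466 + 0.18737 = 3.1164.
⟨E⟩ = Σ Eᵢ gᵢe^(−Eᵢ/kT) / Z = (0·2.0000 + 64.6·0.71433 + 98.9·0.21466 + 104·0.18737) / 3.1164 = 27.9 meV.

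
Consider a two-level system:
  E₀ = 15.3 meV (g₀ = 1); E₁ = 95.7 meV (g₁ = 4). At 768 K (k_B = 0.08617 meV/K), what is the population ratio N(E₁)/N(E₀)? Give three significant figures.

k_BT = 0.08617 × 768 K = 66.179 meV.
n₁/n₀ = (g₁/g₀) exp[−(E₁−E₀)/kT] = (4/1) × exp(−(80.4 meV)/(66.179 meV)) = (4/1) × exp(-1.2149) = 1.19.

1.19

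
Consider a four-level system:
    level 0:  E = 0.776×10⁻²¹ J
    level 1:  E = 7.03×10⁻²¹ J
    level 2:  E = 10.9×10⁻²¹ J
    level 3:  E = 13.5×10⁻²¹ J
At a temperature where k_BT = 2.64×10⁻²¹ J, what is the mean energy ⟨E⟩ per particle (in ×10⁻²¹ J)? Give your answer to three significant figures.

Eᵢ/kT = 0.29394, 2.6629, 4.1288, 5.1136.
Z = Σ e^(−Eᵢ/kT) = e^(−0.29394) + e^(−2.6629) + e^(−4.1288) + e^(−5.1136) = 0.74532 + 0.069746 + 0.016102 + 0.0060144 = 0.83718.
⟨E⟩ = Σ Eᵢ e^(−Eᵢ/kT) / Z = (0.776·0.74532 + 7.03·0.069746 + 10.9·0.016102 + 13.5·0.0060144) / 0.83718 = 1.58 ×10⁻²¹ J.

1.58 ×10⁻²¹ J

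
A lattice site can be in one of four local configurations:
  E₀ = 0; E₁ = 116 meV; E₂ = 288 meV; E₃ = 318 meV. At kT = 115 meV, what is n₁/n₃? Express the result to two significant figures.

n₁/n₃ = exp[−(E₁−E₃)/kT] = exp(−(-202 meV)/(115 meV)) = exp(1.757) = 5.8.

5.8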